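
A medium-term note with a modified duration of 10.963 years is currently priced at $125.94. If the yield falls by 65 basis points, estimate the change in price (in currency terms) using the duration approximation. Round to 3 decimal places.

Duration approximation: ΔP/P ≈ -D_mod · Δy = -10.963 × (-0.0065) = +0.0712595.
ΔP ≈ 125.94 × (+0.0712595) = +8.97442143.

+$8.974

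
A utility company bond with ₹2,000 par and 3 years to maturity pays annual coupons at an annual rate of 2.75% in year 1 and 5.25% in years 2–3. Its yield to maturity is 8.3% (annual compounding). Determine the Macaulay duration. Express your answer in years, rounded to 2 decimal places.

2.89 years

Periodic yield y = 0.083. Discount each cash flow and weight by its year:
  t   CF        PV=CF/(1+0.083)^t    t·PV
  1        55.00        50.7849        50.7849
  2       105.00        89.5225       179.0451
  3     2,105.00     1,657.1687     4,971.5062
  Σ                  1,797.4761     5,201.3361
Price P = Σ PV = 1,797.4761.
Macaulay duration = Σ(t·PV) / P = 5,201.3361 / 1,797.4761 = 2.89369 years.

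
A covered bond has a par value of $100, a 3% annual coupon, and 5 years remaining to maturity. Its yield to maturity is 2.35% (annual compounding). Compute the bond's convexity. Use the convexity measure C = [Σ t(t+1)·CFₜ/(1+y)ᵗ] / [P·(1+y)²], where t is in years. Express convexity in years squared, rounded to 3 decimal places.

With y = 0.0235:
  t   CF        PV=CF/(1+0.0235)^t    t·PV        t(t+1)·PV
  1         3.00         2.9311         2.9311           5.8622
  2         3.00         2.8638         5.7276          17.1829
  3         3.00         2.7981         8.3942          33.5768
  4         3.00         2.7338        10.9353          54.6764
  5       103.00        91.7061       458.5303       2,751.1815
  Σ                    103.0329       486.5185       2,862.4798
P = 103.0329.
Convexity = Σ t(t+1)·PV / [P·(1+y)²] = 2,862.4798 / (103.0329 × 1.047552) = 26.52106.

26.521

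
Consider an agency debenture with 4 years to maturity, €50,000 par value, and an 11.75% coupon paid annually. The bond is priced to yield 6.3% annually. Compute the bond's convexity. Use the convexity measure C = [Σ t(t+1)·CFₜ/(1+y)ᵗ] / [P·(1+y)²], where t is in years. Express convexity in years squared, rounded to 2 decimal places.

With y = 0.063:
  t   CF        PV=CF/(1+0.063)^t    t·PV        t(t+1)·PV
  1     5,875.00     5,526.8109     5,526.8109      11,053.6218
  2     5,875.00     5,199.2577    10,398.5154      31,195.5461
  3     5,875.00     4,891.1173    14,673.3519      58,693.4075
  4    55,875.00    43,760.7219   175,042.8877     875,214.4386
  Σ                 59,377.9078   205,641.5659     976,157.0140
P = 59,377.9078.
Convexity = Σ t(t+1)·PV / [P·(1+y)²] = 976,157.0140 / (59,377.9078 × 1.129969) = 14.54884.

14.55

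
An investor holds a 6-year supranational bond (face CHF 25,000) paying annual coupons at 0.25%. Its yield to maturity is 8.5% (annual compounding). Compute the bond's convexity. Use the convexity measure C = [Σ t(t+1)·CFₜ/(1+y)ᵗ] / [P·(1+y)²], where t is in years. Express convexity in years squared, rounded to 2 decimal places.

With y = 0.085:
  t   CF        PV=CF/(1+0.085)^t    t·PV        t(t+1)·PV
  1        62.50        57.6037        57.6037         115.2074
  2        62.50        53.0910       106.1819         318.5457
  3        62.50        48.9318       146.7953         587.1811
  4        62.50        45.0984       180.3936         901.9679
  5        62.50        41.5653       207.8267       1,246.9602
  6    25,062.50    15,361.9363    92,171.6180     645,201.3260
  Σ                 15,608.2265    92,870.4191     648,371.1882
P = 15,608.2265.
Convexity = Σ t(t+1)·PV / [P·(1+y)²] = 648,371.1882 / (15,608.2265 × 1.177225) = 35.28667.

35.29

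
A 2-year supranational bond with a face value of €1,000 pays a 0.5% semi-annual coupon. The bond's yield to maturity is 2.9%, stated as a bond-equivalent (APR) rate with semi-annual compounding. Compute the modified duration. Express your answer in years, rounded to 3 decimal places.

Periodic yield y = 0.0145. First find Macaulay duration:
  t   CF        PV=CF/(1+0.0145)^t    t·PV
  1         2.50         2.4643         2.4643
  2         2.50         2.4290         4.8581
  3         2.50         2.3943         7.1830
  4     1,002.50       946.4031     3,785.6126
  Σ                    953.6908     3,800.1179
P = 953.6908; Macaulay duration = 3,800.1179 / 953.6908 = 3.98464 half-year periods = 1.99232 years.
Modified duration = D_Mac / (1 + y) = 1.99232 / 1.0145 = 1.96385 years.

1.964 years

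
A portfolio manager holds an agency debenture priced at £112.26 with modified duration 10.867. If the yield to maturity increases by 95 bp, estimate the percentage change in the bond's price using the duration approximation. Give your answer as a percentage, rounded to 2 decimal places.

Duration approximation: ΔP/P ≈ -D_mod · Δy = -10.867 × (+0.0095) = -0.1032365.
As a percentage: -10.32365%.

-10.32%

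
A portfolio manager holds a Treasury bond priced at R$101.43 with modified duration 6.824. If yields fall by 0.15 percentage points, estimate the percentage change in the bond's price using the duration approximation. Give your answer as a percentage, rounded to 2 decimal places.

Duration approximation: ΔP/P ≈ -D_mod · Δy = -6.824 × (-0.0015) = +0.010236.
As a percentage: +1.0236%.

+1.02%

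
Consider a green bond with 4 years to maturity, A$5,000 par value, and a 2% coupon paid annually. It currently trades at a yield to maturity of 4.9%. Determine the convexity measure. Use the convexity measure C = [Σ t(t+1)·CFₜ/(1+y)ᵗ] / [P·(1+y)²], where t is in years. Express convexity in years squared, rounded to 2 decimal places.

17.43

With y = 0.049:
  t   CF        PV=CF/(1+0.049)^t    t·PV        t(t+1)·PV
  1       100.00        95.3289        95.3289         190.6578
  2       100.00        90.8760       181.7519         545.2558
  3       100.00        86.6310       259.8931       1,039.5725
  4     5,100.00     4,211.8047    16,847.2187      84,236.0937
  Σ                  4,484.6406    17,384.1927      86,011.5797
P = 4,484.6406.
Convexity = Σ t(t+1)·PV / [P·(1+y)²] = 86,011.5797 / (4,484.6406 × 1.100401) = 17.42923.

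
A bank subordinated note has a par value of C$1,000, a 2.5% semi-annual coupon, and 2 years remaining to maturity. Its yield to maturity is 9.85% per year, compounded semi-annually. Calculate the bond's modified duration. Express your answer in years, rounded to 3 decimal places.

1.868 years

Periodic yield y = 0.04925. First find Macaulay duration:
  t   CF        PV=CF/(1+0.04925)^t    t·PV
  1        12.50        11.9133        11.9133
  2        12.50        11.3541        22.7082
  3        12.50        10.8211        32.4634
  4     1,012.50       835.3705     3,341.4819
  Σ                    869.4590     3,408.5668
P = 869.4590; Macaulay duration = 3,408.5668 / 869.4590 = 3.92033 half-year periods = 1.96017 years.
Modified duration = D_Mac / (1 + y) = 1.96017 / 1.04925 = 1.86816 years.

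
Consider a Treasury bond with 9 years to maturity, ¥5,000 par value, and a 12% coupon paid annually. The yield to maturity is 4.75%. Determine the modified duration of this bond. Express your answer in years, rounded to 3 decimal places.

Periodic yield y = 0.0475. First find Macaulay duration:
  t   CF        PV=CF/(1+0.0475)^t    t·PV
  1       600.00       572.7924       572.7924
  2       600.00       546.8185     1,093.6370
  3       600.00       522.0224     1,566.0673
  4       600.00       498.3508     1,993.4030
  5       600.00       475.7525     2,378.7626
  6       600.00       454.1790     2,725.0741
  7       600.00       433.5838     3,035.0865
  8       600.00       413.9225     3,311.3797
  9     5,600.00     3,688.0920    33,192.8277
  Σ                  7,605.5138    49,869.0302
P = 7,605.5138; Macaulay duration = 49,869.0302 / 7,605.5138 = 6.55696 years.
Modified duration = D_Mac / (1 + y) = 6.55696 / 1.0475 = 6.25963 years.

6.260 years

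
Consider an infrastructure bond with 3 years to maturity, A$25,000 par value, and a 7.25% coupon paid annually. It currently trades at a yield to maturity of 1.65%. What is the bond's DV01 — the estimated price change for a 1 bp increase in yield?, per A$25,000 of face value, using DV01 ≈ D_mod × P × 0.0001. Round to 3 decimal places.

Periodic yield y = 0.0165.
  t   CF        PV=CF/(1+0.0165)^t    t·PV
  1     1,812.50     1,783.0792     1,783.0792
  2     1,812.50     1,754.1360     3,508.2719
  3    26,812.50    25,527.9042    76,583.7125
  Σ                 29,065.1193    81,875.0636
P = 29,065.1193; D_Mac = 2.81695 yrs; D_mod = 2.77123 yrs.
DV01 ≈ 2.77123 × 29,065.1193 × 0.0001 = 8.054605.

A$8.055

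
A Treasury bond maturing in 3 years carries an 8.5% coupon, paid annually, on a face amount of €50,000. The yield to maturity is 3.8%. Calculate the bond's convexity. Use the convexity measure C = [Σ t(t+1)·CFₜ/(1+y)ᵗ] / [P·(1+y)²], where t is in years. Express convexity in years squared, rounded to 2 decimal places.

With y = 0.038:
  t   CF        PV=CF/(1+0.038)^t    t·PV        t(t+1)·PV
  1     4,250.00     4,094.4123     4,094.4123       8,188.8247
  2     4,250.00     3,944.5206     7,889.0411      23,667.1233
  3    54,250.00    48,507.3648   145,522.0944     582,088.3777
  Σ                 56,546.2977   157,505.5479     613,944.3257
P = 56,546.2977.
Convexity = Σ t(t+1)·PV / [P·(1+y)²] = 613,944.3257 / (56,546.2977 × 1.077444) = 10.07697.

10.08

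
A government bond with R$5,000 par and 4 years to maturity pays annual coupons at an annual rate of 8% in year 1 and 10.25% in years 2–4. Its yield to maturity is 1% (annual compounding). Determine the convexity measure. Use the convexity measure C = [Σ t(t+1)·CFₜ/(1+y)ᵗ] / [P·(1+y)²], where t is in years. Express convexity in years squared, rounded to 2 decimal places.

16.95

With y = 0.01:
  t   CF        PV=CF/(1+0.01)^t    t·PV        t(t+1)·PV
  1       400.00       396.0396       396.0396         792.0792
  2       512.50       502.4017     1,004.8035       3,014.4104
  3       512.50       497.4275     1,492.2824       5,969.1294
  4     5,512.50     5,297.4041    21,189.6166     105,948.0830
  Σ                  6,693.2729    24,082.7420     115,723.7019
P = 6,693.2729.
Convexity = Σ t(t+1)·PV / [P·(1+y)²] = 115,723.7019 / (6,693.2729 × 1.020100) = 16.94888.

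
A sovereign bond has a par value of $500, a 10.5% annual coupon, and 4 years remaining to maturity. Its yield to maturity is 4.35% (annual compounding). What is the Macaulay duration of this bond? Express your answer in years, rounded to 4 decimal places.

Periodic yield y = 0.0435. Discount each cash flow and weight by its year:
  t   CF        PV=CF/(1+0.0435)^t    t·PV
  1        52.50        50.3115        50.3115
  2        52.50        48.2141        96.4283
  3        52.50        46.2043       138.6128
  4       552.50       465.9748     1,863.8994
  Σ                    610.7047     2,149.2518
Price P = Σ PV = 610.7047.
Macaulay duration = Σ(t·PV) / P = 2,149.2518 / 610.7047 = 3.51930 years.

3.5193 years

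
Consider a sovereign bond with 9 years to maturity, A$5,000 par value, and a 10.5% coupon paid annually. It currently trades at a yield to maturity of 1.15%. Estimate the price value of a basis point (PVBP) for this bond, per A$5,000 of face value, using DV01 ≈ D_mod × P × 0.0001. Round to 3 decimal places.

Periodic yield y = 0.0115.
  t   CF        PV=CF/(1+0.0115)^t    t·PV
  1       525.00       519.0311       519.0311
  2       525.00       513.1301     1,026.2603
  3       525.00       507.2962     1,521.8887
  4       525.00       501.5287     2,006.1146
  5       525.00       495.8267     2,479.1333
  6       525.00       490.1895     2,941.1368
  7       525.00       484.6164     3,392.3147
  8       525.00       479.1067     3,832.8533
  9     5,525.00     4,984.7031    44,862.3282
  Σ                  8,975.4285    62,581.0610
P = 8,975.4285; D_Mac = 6.97249 yrs; D_mod = 6.89322 yrs.
DV01 ≈ 6.89322 × 8,975.4285 × 0.0001 = 6.186956.

A$6.187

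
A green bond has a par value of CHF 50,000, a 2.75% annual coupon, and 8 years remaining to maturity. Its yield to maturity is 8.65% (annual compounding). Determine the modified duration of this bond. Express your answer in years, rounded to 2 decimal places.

6.53 years

Periodic yield y = 0.0865. First find Macaulay duration:
  t   CF        PV=CF/(1+0.0865)^t    t·PV
  1     1,375.00     1,265.5315     1,265.5315
  2     1,375.00     1,164.7782     2,329.5564
  3     1,375.00     1,072.0462     3,216.1386
  4     1,375.00       986.6969     3,946.7877
  5     1,375.00       908.1426     4,540.7130
  6     1,375.00       835.8422     5,015.0534
  7     1,375.00       769.2980     5,385.0858
  8    51,375.00    26,455.3791   211,643.0330
  Σ                 33,457.7148   237,341.8994
P = 33,457.7148; Macaulay duration = 237,341.8994 / 33,457.7148 = 7.09379 years.
Modified duration = D_Mac / (1 + y) = 7.09379 / 1.0865 = 6.52903 years.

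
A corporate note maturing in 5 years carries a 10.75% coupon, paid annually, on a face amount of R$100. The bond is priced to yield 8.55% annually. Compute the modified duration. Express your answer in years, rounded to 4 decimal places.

3.8301 years

Periodic yield y = 0.0855. First find Macaulay duration:
  t   CF        PV=CF/(1+0.0855)^t    t·PV
  1        10.75         9.9033         9.9033
  2        10.75         9.1232        18.2465
  3        10.75         8.4046        25.2139
  4        10.75         7.7426        30.9706
  5       110.75        73.4843       367.4215
  Σ                    108.6581       451.7557
P = 108.6581; Macaulay duration = 451.7557 / 108.6581 = 4.15759 years.
Modified duration = D_Mac / (1 + y) = 4.15759 / 1.0855 = 3.83011 years.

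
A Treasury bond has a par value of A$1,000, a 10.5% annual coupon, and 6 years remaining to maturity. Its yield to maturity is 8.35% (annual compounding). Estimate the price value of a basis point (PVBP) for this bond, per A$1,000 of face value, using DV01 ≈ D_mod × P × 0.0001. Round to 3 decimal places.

A$0.487

Periodic yield y = 0.0835.
  t   CF        PV=CF/(1+0.0835)^t    t·PV
  1       105.00        96.9082        96.9082
  2       105.00        89.4399       178.8799
  3       105.00        82.5472       247.6417
  4       105.00        76.1857       304.7429
  5       105.00        70.3145       351.5724
  6     1,105.00       682.9498     4,097.6988
  Σ                  1,098.3453     5,277.4439
P = 1,098.3453; D_Mac = 4.80490 yrs; D_mod = 4.43461 yrs.
DV01 ≈ 4.43461 × 1,098.3453 × 0.0001 = 0.487074.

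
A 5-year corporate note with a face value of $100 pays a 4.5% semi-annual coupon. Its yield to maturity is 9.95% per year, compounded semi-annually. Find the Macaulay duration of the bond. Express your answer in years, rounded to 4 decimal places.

Periodic yield y = 0.04975. Discount each cash flow and weight by its period:
  t   CF        PV=CF/(1+0.04975)^t    t·PV
  1         2.25         2.1434         2.1434
  2         2.25         2.0418         4.0836
  3         2.25         1.9450         5.8351
  4         2.25         1.8528         7.4114
  5         2.25         1.7650         8.8252
  6         2.25         1.6814        10.0883
  7         2.25         1.6017        11.2119
  8         2.25         1.5258        12.2063
  9         2.25         1.4535        13.0813
  10      102.25        62.9223       629.2228
  Σ                     78.9327       704.1093
Price P = Σ PV = 78.9327.
Macaulay duration = Σ(t·PV) / P = 704.1093 / 78.9327 = 8.92037 half-year periods.
In years: 8.92037 / 2 = 4.46019 years.

4.4602 years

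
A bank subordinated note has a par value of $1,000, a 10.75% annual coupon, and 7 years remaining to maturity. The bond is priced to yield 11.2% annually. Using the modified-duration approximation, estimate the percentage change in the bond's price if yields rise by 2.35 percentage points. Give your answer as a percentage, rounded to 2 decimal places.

Periodic yield y = 0.112. Modified duration first:
  t   CF        PV=CF/(1+0.112)^t    t·PV
  1       107.50        96.6727        96.6727
  2       107.50        86.9358       173.8717
  3       107.50        78.1797       234.5392
  4       107.50        70.3055       281.2220
  5       107.50        63.2244       316.1219
  6       107.50        56.8565       341.1387
  7     1,107.50       526.7569     3,687.2982
  Σ                    978.9314     5,130.8643
P = 978.9314; D_Mac = 5.24129 yrs; D_mod = 5.24129/(1+0.112) = 4.71339 yrs.
ΔP/P ≈ -D_mod · Δy = -4.71339 × (+0.0235) = -0.110765 = -11.0765%.

-11.08%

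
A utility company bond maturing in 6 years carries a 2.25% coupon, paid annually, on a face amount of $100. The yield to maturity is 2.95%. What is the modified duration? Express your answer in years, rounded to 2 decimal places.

Periodic yield y = 0.0295. First find Macaulay duration:
  t   CF        PV=CF/(1+0.0295)^t    t·PV
  1         2.25         2.1855         2.1855
  2         2.25         2.1229         4.2458
  3         2.25         2.0621         6.1862
  4         2.25         2.0030         8.0119
  5         2.25         1.9456         9.7279
  6       102.25        85.8826       515.2956
  Σ                     96.2017       545.6530
P = 96.2017; Macaulay duration = 545.6530 / 96.2017 = 5.67197 years.
Modified duration = D_Mac / (1 + y) = 5.67197 / 1.0295 = 5.50944 years.

5.51 years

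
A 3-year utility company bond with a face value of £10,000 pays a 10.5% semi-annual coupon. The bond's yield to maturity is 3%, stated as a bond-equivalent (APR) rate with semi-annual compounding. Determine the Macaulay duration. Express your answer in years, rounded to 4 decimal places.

Periodic yield y = 0.015. Discount each cash flow and weight by its period:
  t   CF        PV=CF/(1+0.015)^t    t·PV
  1       525.00       517.2414       517.2414
  2       525.00       509.5974     1,019.1948
  3       525.00       502.0664     1,506.1993
  4       525.00       494.6467     1,978.5869
  5       525.00       487.3367     2,436.6834
  6    10,525.00     9,625.5566    57,753.3395
  Σ                 12,136.4452    65,211.2452
Price P = Σ PV = 12,136.4452.
Macaulay duration = Σ(t·PV) / P = 65,211.2452 / 12,136.4452 = 5.37318 half-year periods.
In years: 5.37318 / 2 = 2.68659 years.

2.6866 years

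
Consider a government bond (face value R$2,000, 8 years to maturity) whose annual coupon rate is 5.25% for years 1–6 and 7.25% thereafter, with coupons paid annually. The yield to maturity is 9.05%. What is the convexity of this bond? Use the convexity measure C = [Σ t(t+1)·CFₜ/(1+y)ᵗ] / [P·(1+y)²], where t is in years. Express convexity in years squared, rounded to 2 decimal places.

With y = 0.0905:
  t   CF        PV=CF/(1+0.0905)^t    t·PV        t(t+1)·PV
  1       105.00        96.2861        96.2861         192.5722
  2       105.00        88.2954       176.5908         529.7723
  3       105.00        80.9678       242.9034         971.6135
  4       105.00        74.2483       296.9933       1,484.9664
  5       105.00        68.0865       340.4325       2,042.5947
  6       105.00        62.4360       374.6162       2,622.3133
  7       145.00        79.0657       553.4601       4,427.6812
  8     2,145.00     1,072.5608     8,580.4867      77,224.3806
  Σ                  1,621.9467    10,661.7690      89,495.8941
P = 1,621.9467.
Convexity = Σ t(t+1)·PV / [P·(1+y)²] = 89,495.8941 / (1,621.9467 × 1.189190) = 46.39970.

46.40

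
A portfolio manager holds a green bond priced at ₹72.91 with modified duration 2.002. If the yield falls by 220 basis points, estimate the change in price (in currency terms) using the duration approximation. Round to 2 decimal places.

Duration approximation: ΔP/P ≈ -D_mod · Δy = -2.002 × (-0.022) = +0.044044.
ΔP ≈ 72.91 × (+0.044044) = +3.21124804.

+₹3.21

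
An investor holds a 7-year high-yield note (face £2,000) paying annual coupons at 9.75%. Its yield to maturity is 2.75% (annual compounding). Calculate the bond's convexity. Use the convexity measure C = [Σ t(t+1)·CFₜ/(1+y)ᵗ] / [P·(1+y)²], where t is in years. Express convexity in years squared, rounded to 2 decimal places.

39.75

With y = 0.0275:
  t   CF        PV=CF/(1+0.0275)^t    t·PV        t(t+1)·PV
  1       195.00       189.7810       189.7810         379.5620
  2       195.00       184.7017       369.4034       1,108.2103
  3       195.00       179.7584       539.2751       2,157.1004
  4       195.00       174.9473       699.7893       3,498.9464
  5       195.00       170.2650       851.3251       5,107.9509
  6       195.00       165.7081       994.2483       6,959.7384
  7     2,195.00     1,815.3556    12,707.4892     101,659.9139
  Σ                  2,880.5171    16,351.3116     120,871.4225
P = 2,880.5171.
Convexity = Σ t(t+1)·PV / [P·(1+y)²] = 120,871.4225 / (2,880.5171 × 1.055756) = 39.74564.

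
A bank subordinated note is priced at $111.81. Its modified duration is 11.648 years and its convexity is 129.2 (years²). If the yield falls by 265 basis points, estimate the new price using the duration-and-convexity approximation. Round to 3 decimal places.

$151.395

Duration effect: -D_mod·Δy = -11.648 × (-0.0265) = +0.308672
Convexity effect: ½·C·(Δy)² = 0.5 × 129.2 × (-0.0265)² = +0.04536535
ΔP/P ≈ +0.308672 + 0.04536535 = +0.35403735
New price ≈ 111.81 × (1 + 0.35403735) = 151.3949161035.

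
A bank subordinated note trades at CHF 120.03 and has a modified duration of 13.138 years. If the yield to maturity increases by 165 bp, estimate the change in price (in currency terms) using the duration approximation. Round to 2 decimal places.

-CHF 26.02

Duration approximation: ΔP/P ≈ -D_mod · Δy = -13.138 × (+0.0165) = -0.216777.
ΔP ≈ 120.03 × (-0.216777) = -26.01974331.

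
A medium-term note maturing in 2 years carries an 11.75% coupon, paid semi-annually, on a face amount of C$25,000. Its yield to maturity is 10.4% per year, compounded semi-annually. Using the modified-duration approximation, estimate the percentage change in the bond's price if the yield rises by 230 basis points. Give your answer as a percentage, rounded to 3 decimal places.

Periodic yield y = 0.052. Modified duration first:
  t   CF        PV=CF/(1+0.052)^t    t·PV
  1     1,468.75     1,396.1502     1,396.1502
  2     1,468.75     1,327.1390     2,654.2779
  3     1,468.75     1,261.5389     3,784.6168
  4    26,468.75    21,610.7815    86,443.1261
  Σ                 25,595.6096    94,278.1710
P = 25,595.6096; D_Mac = 3.68337 half-year periods = 1.84169 yrs; D_mod = 1.84169/(1+0.052) = 1.75065 yrs.
ΔP/P ≈ -D_mod · Δy = -1.75065 × (+0.023) = -0.040265 = -4.0265%.

-4.027%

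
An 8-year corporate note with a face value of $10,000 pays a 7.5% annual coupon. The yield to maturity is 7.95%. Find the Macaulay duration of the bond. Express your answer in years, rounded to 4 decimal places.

6.2715 years

Periodic yield y = 0.0795. Discount each cash flow and weight by its year:
  t   CF        PV=CF/(1+0.0795)^t    t·PV
  1       750.00       694.7661       694.7661
  2       750.00       643.5999     1,287.1998
  3       750.00       596.2019     1,788.6056
  4       750.00       552.2944     2,209.1778
  5       750.00       511.6206     2,558.1030
  6       750.00       473.9422     2,843.6532
  7       750.00       439.0386     3,073.2704
  8    10,750.00     5,829.4461    46,635.5688
  Σ                  9,740.9098    61,090.3447
Price P = Σ PV = 9,740.9098.
Macaulay duration = Σ(t·PV) / P = 61,090.3447 / 9,740.9098 = 6.27152 years.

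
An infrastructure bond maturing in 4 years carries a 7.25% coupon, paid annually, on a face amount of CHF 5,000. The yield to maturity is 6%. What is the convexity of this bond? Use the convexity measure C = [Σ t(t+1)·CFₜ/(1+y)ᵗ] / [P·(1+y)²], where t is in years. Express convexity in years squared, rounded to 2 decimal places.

15.56

With y = 0.06:
  t   CF        PV=CF/(1+0.06)^t    t·PV        t(t+1)·PV
  1       362.50       341.9811       341.9811         683.9623
  2       362.50       322.6237       645.2474       1,935.7423
  3       362.50       304.3620       913.0860       3,652.3439
  4     5,362.50     4,247.6023    16,990.4091      84,952.0454
  Σ                  5,216.5691    18,890.7236      91,224.0938
P = 5,216.5691.
Convexity = Σ t(t+1)·PV / [P·(1+y)²] = 91,224.0938 / (5,216.5691 × 1.123600) = 15.56370.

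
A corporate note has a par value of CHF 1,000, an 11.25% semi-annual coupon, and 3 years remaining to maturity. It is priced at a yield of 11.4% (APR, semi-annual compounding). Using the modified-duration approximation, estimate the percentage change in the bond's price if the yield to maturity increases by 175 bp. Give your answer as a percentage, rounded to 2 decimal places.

Periodic yield y = 0.057. Modified duration first:
  t   CF        PV=CF/(1+0.057)^t    t·PV
  1        56.25        53.2167        53.2167
  2        56.25        50.3469       100.6938
  3        56.25        47.6319       142.8956
  4        56.25        45.0633       180.2530
  5        56.25        42.6332       213.1658
  6     1,056.25       757.3852     4,544.3110
  Σ                    996.2770     5,234.5359
P = 996.2770; D_Mac = 5.25410 half-year periods = 2.62705 yrs; D_mod = 2.62705/(1+0.057) = 2.48538 yrs.
ΔP/P ≈ -D_mod · Δy = -2.48538 × (+0.0175) = -0.043494 = -4.3494%.

-4.35%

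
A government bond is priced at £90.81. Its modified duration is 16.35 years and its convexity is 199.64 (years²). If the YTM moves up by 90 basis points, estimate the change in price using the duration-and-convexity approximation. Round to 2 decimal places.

Duration effect: -D_mod·Δy = -16.35 × (+0.009) = -0.147150
Convexity effect: ½·C·(Δy)² = 0.5 × 199.64 × (0.009)² = +0.00808542
ΔP/P ≈ -0.147150 + 0.00808542 = -0.13906458
ΔP ≈ 90.81 × (-0.13906458) = -12.6284545098.

-£12.63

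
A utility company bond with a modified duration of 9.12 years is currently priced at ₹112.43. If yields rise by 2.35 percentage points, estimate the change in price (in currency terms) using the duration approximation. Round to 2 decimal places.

Duration approximation: ΔP/P ≈ -D_mod · Δy = -9.12 × (+0.0235) = -0.214320.
ΔP ≈ 112.43 × (-0.214320) = -24.0959976.

-₹24.10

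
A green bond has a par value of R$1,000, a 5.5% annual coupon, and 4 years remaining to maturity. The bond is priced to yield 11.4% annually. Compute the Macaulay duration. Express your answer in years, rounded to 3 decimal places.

Periodic yield y = 0.114. Discount each cash flow and weight by its year:
  t   CF        PV=CF/(1+0.114)^t    t·PV
  1        55.00        49.3716        49.3716
  2        55.00        44.3192        88.6385
  3        55.00        39.7839       119.3516
  4     1,055.00       685.0333     2,740.1333
  Σ                    818.5081     2,997.4950
Price P = Σ PV = 818.5081.
Macaulay duration = Σ(t·PV) / P = 2,997.4950 / 818.5081 = 3.66214 years.

3.662 years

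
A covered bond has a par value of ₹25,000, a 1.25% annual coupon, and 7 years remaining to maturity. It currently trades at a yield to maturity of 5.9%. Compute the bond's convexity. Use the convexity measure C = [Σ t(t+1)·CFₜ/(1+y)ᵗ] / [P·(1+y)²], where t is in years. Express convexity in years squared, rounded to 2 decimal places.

With y = 0.059:
  t   CF        PV=CF/(1+0.059)^t    t·PV        t(t+1)·PV
  1       312.50       295.0897       295.0897         590.1794
  2       312.50       278.6494       557.2988       1,671.8964
  3       312.50       263.1250       789.3751       3,157.5002
  4       312.50       248.4655       993.8622       4,969.3110
  5       312.50       234.6228     1,173.1140       7,038.6841
  6       312.50       221.5513     1,329.3077       9,305.1537
  7    25,312.50    16,945.8485   118,620.9396     948,967.5169
  Σ                 18,487.3523   123,758.9871     975,700.2417
P = 18,487.3523.
Convexity = Σ t(t+1)·PV / [P·(1+y)²] = 975,700.2417 / (18,487.3523 × 1.121481) = 47.05977.

47.06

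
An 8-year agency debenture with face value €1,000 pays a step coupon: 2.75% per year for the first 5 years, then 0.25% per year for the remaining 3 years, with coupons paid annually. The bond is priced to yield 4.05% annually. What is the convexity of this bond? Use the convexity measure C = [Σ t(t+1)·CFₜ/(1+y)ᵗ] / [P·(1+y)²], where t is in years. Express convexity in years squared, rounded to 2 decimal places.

58.68

With y = 0.0405:
  t   CF        PV=CF/(1+0.0405)^t    t·PV        t(t+1)·PV
  1        27.50        26.4296        26.4296          52.8592
  2        27.50        25.4009        50.8017         152.4052
  3        27.50        24.4122        73.2365         292.9461
  4        27.50        23.4620        93.8479         469.2393
  5        27.50        22.5487       112.7437         676.4622
  6         2.50         1.9701        11.8206          82.7441
  7         2.50         1.8934        13.2539         106.0311
  8     1,002.50       729.7056     5,837.6451      52,538.8063
  Σ                    855.8225     6,219.7790      54,371.4934
P = 855.8225.
Convexity = Σ t(t+1)·PV / [P·(1+y)²] = 54,371.4934 / (855.8225 × 1.082640) = 58.68180.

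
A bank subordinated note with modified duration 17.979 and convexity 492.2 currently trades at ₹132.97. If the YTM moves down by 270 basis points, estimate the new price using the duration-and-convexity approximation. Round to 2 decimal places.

₹221.37

Duration effect: -D_mod·Δy = -17.979 × (-0.027) = +0.485433
Convexity effect: ½·C·(Δy)² = 0.5 × 492.2 × (-0.027)² = +0.1794069
ΔP/P ≈ +0.485433 + 0.1794069 = +0.6648399
New price ≈ 132.97 × (1 + 0.6648399) = 221.373761503.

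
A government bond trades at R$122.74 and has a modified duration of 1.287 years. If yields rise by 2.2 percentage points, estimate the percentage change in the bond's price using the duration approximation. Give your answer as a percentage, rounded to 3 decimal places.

-2.831%

Duration approximation: ΔP/P ≈ -D_mod · Δy = -1.287 × (+0.022) = -0.028314.
As a percentage: -2.8314%.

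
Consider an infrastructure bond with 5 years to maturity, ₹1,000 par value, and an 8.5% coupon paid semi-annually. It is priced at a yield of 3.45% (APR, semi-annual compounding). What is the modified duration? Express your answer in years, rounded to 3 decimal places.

4.197 years

Periodic yield y = 0.01725. First find Macaulay duration:
  t   CF        PV=CF/(1+0.01725)^t    t·PV
  1        42.50        41.7793        41.7793
  2        42.50        41.0708        82.1417
  3        42.50        40.3744       121.1231
  4        42.50        39.6897       158.7589
  5        42.50        39.0167       195.0835
  6        42.50        38.3551       230.1304
  7        42.50        37.7047       263.9326
  8        42.50        37.0653       296.5223
  9        42.50        36.4368       327.9308
  10    1,042.50       878.6159     8,786.1594
  Σ                  1,230.1086    10,503.5620
P = 1,230.1086; Macaulay duration = 10,503.5620 / 1,230.1086 = 8.53873 half-year periods = 4.26936 years.
Modified duration = D_Mac / (1 + y) = 4.26936 / 1.01725 = 4.19697 years.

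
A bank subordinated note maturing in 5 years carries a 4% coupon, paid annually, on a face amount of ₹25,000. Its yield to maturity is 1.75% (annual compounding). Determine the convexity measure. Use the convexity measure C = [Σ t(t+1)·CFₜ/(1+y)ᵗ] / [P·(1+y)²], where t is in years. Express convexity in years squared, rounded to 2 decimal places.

26.29

With y = 0.0175:
  t   CF        PV=CF/(1+0.0175)^t    t·PV        t(t+1)·PV
  1     1,000.00       982.8010       982.8010       1,965.6020
  2     1,000.00       965.8978     1,931.7955       5,795.3866
  3     1,000.00       949.2853     2,847.8558      11,391.4234
  4     1,000.00       932.9585     3,731.8340      18,659.1701
  5    26,000.00    23,839.7259   119,198.6297     715,191.7782
  Σ                 27,670.6685   128,692.9161     753,003.3603
P = 27,670.6685.
Convexity = Σ t(t+1)·PV / [P·(1+y)²] = 753,003.3603 / (27,670.6685 × 1.035306) = 26.28503.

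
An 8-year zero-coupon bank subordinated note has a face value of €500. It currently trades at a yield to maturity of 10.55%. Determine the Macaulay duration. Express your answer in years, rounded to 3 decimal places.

A zero-coupon bond has a single cash flow at maturity, so its Macaulay duration equals its maturity: 8 years.

8.000 years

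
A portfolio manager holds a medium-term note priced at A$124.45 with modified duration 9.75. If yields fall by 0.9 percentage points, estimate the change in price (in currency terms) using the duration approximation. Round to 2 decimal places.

Duration approximation: ΔP/P ≈ -D_mod · Δy = -9.75 × (-0.009) = +0.087750.
ΔP ≈ 124.45 × (+0.087750) = +10.9204875.

+A$10.92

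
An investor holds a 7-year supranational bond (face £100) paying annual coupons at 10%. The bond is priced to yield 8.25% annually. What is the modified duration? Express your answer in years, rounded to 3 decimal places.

5.016 years

Periodic yield y = 0.0825. First find Macaulay duration:
  t   CF        PV=CF/(1+0.0825)^t    t·PV
  1        10.00         9.2379         9.2379
  2        10.00         8.5338        17.0677
  3        10.00         7.8834        23.6503
  4        10.00         7.2826        29.1305
  5        10.00         6.7276        33.6380
  6        10.00         6.2149        37.2893
  7       110.00        63.1535       442.0744
  Σ                    109.0338       592.0881
P = 109.0338; Macaulay duration = 592.0881 / 109.0338 = 5.43032 years.
Modified duration = D_Mac / (1 + y) = 5.43032 / 1.0825 = 5.01646 years.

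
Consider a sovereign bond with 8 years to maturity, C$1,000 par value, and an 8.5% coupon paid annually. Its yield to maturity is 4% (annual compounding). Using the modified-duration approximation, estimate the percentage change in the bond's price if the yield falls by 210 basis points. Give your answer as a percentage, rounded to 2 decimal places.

Periodic yield y = 0.04. Modified duration first:
  t   CF        PV=CF/(1+0.04)^t    t·PV
  1        85.00        81.7308        81.7308
  2        85.00        78.5873       157.1746
  3        85.00        75.5647       226.6941
  4        85.00        72.6584       290.6334
  5        85.00        69.8638       349.3190
  6        85.00        67.1767       403.0604
  7        85.00        64.5930       452.1511
  8     1,085.00       792.7989     6,342.3910
  Σ                  1,302.9735     8,303.1543
P = 1,302.9735; D_Mac = 6.37247 yrs; D_mod = 6.37247/(1+0.04) = 6.12737 yrs.
ΔP/P ≈ -D_mod · Δy = -6.12737 × (-0.021) = +0.128675 = +12.8675%.

+12.87%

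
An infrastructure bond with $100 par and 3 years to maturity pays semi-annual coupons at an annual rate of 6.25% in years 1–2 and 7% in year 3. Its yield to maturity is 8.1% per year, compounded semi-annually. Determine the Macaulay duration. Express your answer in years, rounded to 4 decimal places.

Periodic yield y = 0.0405. Discount each cash flow and weight by its period:
  t   CF        PV=CF/(1+0.0405)^t    t·PV
  1        3.125         3.0034         3.0034
  2        3.125         2.8865         5.7729
  3        3.125         2.7741         8.3223
  4        3.125         2.6661        10.6645
  5        3.500         2.8698        14.3492
  6      103.500        81.5620       489.3720
  Σ                     95.7619       531.4843
Price P = Σ PV = 95.7619.
Macaulay duration = Σ(t·PV) / P = 531.4843 / 95.7619 = 5.55006 half-year periods.
In years: 5.55006 / 2 = 2.77503 years.

2.7750 years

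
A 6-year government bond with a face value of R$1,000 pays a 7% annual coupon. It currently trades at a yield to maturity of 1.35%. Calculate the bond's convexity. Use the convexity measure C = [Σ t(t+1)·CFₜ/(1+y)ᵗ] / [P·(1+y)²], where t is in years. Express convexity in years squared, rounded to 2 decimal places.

With y = 0.0135:
  t   CF        PV=CF/(1+0.0135)^t    t·PV        t(t+1)·PV
  1        70.00        69.0676        69.0676         138.1352
  2        70.00        68.1476       136.2952         408.8856
  3        70.00        67.2399       201.7196         806.8783
  4        70.00        66.3442       265.3768       1,326.8842
  5        70.00        65.4605       327.3025       1,963.8148
  6     1,070.00       987.2821     5,923.6926      41,465.8479
  Σ                  1,323.5418     6,923.4542      46,110.4459
P = 1,323.5418.
Convexity = Σ t(t+1)·PV / [P·(1+y)²] = 46,110.4459 / (1,323.5418 × 1.027182) = 33.91674.

33.92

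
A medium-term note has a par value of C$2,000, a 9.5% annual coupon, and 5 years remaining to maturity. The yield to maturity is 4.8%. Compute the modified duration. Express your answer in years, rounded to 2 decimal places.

4.09 years

Periodic yield y = 0.048. First find Macaulay duration:
  t   CF        PV=CF/(1+0.048)^t    t·PV
  1       190.00       181.2977       181.2977
  2       190.00       172.9940       345.9880
  3       190.00       165.0706       495.2118
  4       190.00       157.5101       630.0405
  5     2,190.00     1,732.3582     8,661.7911
  Σ                  2,409.2307    10,314.3291
P = 2,409.2307; Macaulay duration = 10,314.3291 / 2,409.2307 = 4.28117 years.
Modified duration = D_Mac / (1 + y) = 4.28117 / 1.048 = 4.08509 years.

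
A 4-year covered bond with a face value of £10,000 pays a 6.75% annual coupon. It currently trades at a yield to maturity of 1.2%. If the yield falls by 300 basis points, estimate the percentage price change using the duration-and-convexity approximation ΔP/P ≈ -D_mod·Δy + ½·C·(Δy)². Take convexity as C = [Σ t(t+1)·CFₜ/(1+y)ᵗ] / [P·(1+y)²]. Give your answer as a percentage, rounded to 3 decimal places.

+11.673%

With y = 0.012:
  t   CF        PV=CF/(1+0.012)^t    t·PV        t(t+1)·PV
  1       675.00       666.9960       666.9960       1,333.9921
  2       675.00       659.0870     1,318.1740       3,954.5220
  3       675.00       651.2717     1,953.8152       7,815.2609
  4    10,675.00    10,177.6107    40,710.4427     203,552.2135
  Σ                 12,154.9655    44,649.4280     216,655.9885
P = 12,154.9655; D_Mac = 3.67335 yrs; D_mod = 3.62979 yrs; C = 17.40428.
Duration effect: -3.62979 × (-0.03) = +0.108894
Convexity effect: 0.5 × 17.40428 × (-0.03)² = +0.0078319
ΔP/P ≈ +0.108894 + 0.0078319 = +0.116726 = +11.6726%.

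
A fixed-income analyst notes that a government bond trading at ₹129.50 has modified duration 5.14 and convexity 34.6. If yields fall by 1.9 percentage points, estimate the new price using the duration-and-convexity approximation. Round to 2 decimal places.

Duration effect: -D_mod·Δy = -5.14 × (-0.019) = +0.097660
Convexity effect: ½·C·(Δy)² = 0.5 × 34.6 × (-0.019)² = +0.0062453
ΔP/P ≈ +0.097660 + 0.0062453 = +0.1039053
New price ≈ 129.50 × (1 + 0.1039053) = 142.95573635.

₹142.96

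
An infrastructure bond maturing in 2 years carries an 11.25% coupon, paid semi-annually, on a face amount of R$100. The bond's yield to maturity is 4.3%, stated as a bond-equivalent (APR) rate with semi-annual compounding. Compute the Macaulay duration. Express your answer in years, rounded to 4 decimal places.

Periodic yield y = 0.0215. Discount each cash flow and weight by its period:
  t   CF        PV=CF/(1+0.0215)^t    t·PV
  1        5.625         5.5066         5.5066
  2        5.625         5.3907        10.7814
  3        5.625         5.2772        15.8317
  4      105.625        97.0093       388.0371
  Σ                    113.1838       420.1568
Price P = Σ PV = 113.1838.
Macaulay duration = Σ(t·PV) / P = 420.1568 / 113.1838 = 3.71216 half-year periods.
In years: 3.71216 / 2 = 1.85608 years.

1.8561 years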